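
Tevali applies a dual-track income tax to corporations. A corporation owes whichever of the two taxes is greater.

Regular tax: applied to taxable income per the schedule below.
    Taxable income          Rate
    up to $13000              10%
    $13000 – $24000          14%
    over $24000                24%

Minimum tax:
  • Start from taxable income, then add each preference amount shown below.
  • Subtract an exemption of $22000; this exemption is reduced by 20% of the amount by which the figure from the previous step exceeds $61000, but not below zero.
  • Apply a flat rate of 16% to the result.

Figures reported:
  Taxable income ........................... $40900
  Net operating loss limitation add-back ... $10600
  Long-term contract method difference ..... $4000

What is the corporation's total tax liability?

$6896

Minimum tax:
  Adjusted income: $40900 + $10600 + $4000 = $55500
  Exemption: $55500 ≤ $61000, so full $22000 applies
  Base: $55500 − $22000 = $33500
  $33500 × 16% = $5360

Regular tax:
  $13000 × 10% = $1300
  $11000 × 14% = $1540
  $16900 × 24% = $4056
  → $6896

$6896 > $5360, so the regular tax governs.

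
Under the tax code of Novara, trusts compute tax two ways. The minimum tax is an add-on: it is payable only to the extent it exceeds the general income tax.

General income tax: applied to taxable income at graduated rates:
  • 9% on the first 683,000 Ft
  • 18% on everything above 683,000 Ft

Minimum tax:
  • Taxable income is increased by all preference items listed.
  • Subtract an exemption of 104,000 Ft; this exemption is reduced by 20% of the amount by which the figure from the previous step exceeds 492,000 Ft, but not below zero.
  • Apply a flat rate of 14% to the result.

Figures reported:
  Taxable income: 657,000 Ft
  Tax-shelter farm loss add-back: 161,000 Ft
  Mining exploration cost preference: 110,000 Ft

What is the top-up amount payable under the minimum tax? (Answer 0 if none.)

Minimum tax:
  Adjusted income: 657,000 Ft + 161,000 Ft + 110,000 Ft = 928,000 Ft
  Exemption: 104,000 Ft − 20% × (928,000 Ft − 492,000 Ft) = 104,000 Ft − 87,200 Ft = 16,800 Ft
  Base: 928,000 Ft − 16,800 Ft = 911,200 Ft
  911,200 Ft × 14% = 127,568 Ft

General income tax:
  657,000 Ft × 9% = 59,130 Ft

Excess of minimum tax over general income tax: 127,568 Ft − 59,130 Ft = 68,438 Ft.

68,438 Ft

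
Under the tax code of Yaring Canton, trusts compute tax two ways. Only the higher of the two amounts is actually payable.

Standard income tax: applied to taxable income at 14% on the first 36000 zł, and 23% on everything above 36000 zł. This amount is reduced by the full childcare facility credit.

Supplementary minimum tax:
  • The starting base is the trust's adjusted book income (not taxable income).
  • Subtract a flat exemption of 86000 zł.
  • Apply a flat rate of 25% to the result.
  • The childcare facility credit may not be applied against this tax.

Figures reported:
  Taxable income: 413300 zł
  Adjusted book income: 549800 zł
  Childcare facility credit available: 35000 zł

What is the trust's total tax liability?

115950 zł

Supplementary minimum tax:
  Base (adjusted book income): 549800 zł
  Less exemption 86000 zł → base 463800 zł
  463800 zł × 25% = 115950 zł

Standard income tax:
  36000 zł × 14% = 5040 zł
  377300 zł × 23% = 86779 zł
  → 91819 zł
  Less childcare facility credit 35000 zł → 56819 zł

115950 zł > 56819 zł, so the supplementary minimum tax is the binding amount.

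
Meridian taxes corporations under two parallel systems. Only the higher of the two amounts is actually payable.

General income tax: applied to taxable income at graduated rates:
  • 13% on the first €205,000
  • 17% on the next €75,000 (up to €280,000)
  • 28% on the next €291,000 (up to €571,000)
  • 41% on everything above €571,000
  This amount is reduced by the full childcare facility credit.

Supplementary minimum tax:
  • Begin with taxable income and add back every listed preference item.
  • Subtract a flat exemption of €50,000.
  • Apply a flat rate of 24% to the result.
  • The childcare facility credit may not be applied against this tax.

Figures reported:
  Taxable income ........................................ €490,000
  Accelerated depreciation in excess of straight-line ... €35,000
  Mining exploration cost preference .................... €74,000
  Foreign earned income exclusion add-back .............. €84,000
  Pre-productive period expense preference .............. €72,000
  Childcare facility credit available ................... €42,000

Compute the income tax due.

€169,200

General income tax:
  €205,000 × 13% = €26,650
  €75,000 × 17% = €12,750
  €210,000 × 28% = €58,800
  → €98,200
  Less childcare facility credit €42,000 → €56,200

Supplementary minimum tax:
  Adjusted income: €490,000 + €35,000 + €74,000 + €84,000 + €72,000 = €755,000
  Less exemption €50,000 → base €705,000
  €705,000 × 24% = €169,200

€169,200 > €56,200, so the supplementary minimum tax is the binding amount.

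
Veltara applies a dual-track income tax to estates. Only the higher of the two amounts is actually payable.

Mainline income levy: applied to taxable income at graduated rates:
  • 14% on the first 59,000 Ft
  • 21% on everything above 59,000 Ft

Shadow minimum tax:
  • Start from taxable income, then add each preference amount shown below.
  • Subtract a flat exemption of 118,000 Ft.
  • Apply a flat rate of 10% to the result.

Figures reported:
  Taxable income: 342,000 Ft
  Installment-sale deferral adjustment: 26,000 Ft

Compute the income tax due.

67,690 Ft

Shadow minimum tax:
  Adjusted income: 342,000 Ft + 26,000 Ft = 368,000 Ft
  Less exemption 118,000 Ft → base 250,000 Ft
  250,000 Ft × 10% = 25,000 Ft

Mainline income levy:
  59,000 Ft × 14% = 8,260 Ft
  283,000 Ft × 21% = 59,430 Ft
  → 67,690 Ft

67,690 Ft > 25,000 Ft, so the mainline income levy governs.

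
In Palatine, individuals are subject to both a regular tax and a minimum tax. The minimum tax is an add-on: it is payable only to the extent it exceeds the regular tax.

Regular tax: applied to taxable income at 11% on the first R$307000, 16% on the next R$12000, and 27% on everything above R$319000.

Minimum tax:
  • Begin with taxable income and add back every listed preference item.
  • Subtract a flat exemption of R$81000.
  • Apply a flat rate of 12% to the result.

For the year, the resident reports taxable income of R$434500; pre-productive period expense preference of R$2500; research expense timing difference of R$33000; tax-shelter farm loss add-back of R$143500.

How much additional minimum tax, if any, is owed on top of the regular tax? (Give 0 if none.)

R$0

Regular tax:
  R$307000 × 11% = R$33770
  R$12000 × 16% = R$1920
  R$115500 × 27% = R$31185
  → R$66875

Minimum tax:
  Adjusted income: R$434500 + R$2500 + R$33000 + R$143500 = R$613500
  Less exemption R$81000 → base R$532500
  R$532500 × 12% = R$63900

R$63900 ≤ R$66875, so no add-on is due.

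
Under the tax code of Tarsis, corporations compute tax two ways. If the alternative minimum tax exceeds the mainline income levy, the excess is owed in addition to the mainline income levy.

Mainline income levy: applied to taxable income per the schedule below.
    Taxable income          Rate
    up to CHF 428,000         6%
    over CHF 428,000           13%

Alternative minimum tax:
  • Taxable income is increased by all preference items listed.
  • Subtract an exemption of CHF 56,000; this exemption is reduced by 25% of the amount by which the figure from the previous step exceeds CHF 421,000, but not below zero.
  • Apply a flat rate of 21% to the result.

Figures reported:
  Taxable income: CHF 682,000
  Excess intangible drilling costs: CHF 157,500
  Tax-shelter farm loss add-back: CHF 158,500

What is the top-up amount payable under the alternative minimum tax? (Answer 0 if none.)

CHF 150,880

Alternative minimum tax:
  Adjusted income: CHF 682,000 + CHF 157,500 + CHF 158,500 = CHF 998,000
  Exemption: 25% × (CHF 998,000 − CHF 421,000) = CHF 144,250 ≥ CHF 56,000, so the exemption is fully phased out
  Base: CHF 998,000 − CHF 0 = CHF 998,000
  CHF 998,000 × 21% = CHF 209,580

Mainline income levy:
  CHF 428,000 × 6% = CHF 25,680
  CHF 254,000 × 13% = CHF 33,020
  → CHF 58,700

Excess of alternative minimum tax over mainline income levy: CHF 209,580 − CHF 58,700 = CHF 150,880.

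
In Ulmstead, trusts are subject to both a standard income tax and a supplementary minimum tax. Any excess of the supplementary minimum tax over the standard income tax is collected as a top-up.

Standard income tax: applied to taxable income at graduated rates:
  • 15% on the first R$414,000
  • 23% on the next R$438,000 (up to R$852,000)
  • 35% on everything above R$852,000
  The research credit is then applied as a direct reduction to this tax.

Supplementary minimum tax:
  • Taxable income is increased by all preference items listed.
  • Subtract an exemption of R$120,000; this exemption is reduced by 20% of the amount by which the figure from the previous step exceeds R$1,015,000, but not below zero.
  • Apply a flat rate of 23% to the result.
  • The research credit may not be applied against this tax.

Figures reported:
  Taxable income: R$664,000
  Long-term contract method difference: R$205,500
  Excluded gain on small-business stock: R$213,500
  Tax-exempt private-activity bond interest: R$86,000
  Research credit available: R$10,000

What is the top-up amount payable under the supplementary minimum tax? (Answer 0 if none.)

R$138,754

Standard income tax:
  R$414,000 × 15% = R$62,100
  R$250,000 × 23% = R$57,500
  → R$119,600
  Less research credit R$10,000 → R$109,600

Supplementary minimum tax:
  Adjusted income: R$664,000 + R$205,500 + R$213,500 + R$86,000 = R$1,169,000
  Exemption: R$120,000 − 20% × (R$1,169,000 − R$1,015,000) = R$120,000 − R$30,800 = R$89,200
  Base: R$1,169,000 − R$89,200 = R$1,079,800
  R$1,079,800 × 23% = R$248,354

Excess of supplementary minimum tax over standard income tax: R$248,354 − R$109,600 = R$138,754.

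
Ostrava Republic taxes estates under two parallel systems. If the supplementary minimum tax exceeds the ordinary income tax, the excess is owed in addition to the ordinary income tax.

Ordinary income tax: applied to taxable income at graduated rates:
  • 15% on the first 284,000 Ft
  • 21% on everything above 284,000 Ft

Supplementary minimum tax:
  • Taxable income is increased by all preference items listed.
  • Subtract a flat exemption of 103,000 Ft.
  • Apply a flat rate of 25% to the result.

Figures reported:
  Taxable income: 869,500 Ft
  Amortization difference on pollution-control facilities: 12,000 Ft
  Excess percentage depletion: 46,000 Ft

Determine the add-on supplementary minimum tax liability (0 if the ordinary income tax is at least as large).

Ordinary income tax:
  284,000 Ft × 15% = 42,600 Ft
  585,500 Ft × 21% = 122,955 Ft
  → 165,555 Ft

Supplementary minimum tax:
  Adjusted income: 869,500 Ft + 12,000 Ft + 46,000 Ft = 927,500 Ft
  Less exemption 103,000 Ft → base 824,500 Ft
  824,500 Ft × 25% = 206,125 Ft

Excess of supplementary minimum tax over ordinary income tax: 206,125 Ft − 165,555 Ft = 40,570 Ft.

40,570 Ft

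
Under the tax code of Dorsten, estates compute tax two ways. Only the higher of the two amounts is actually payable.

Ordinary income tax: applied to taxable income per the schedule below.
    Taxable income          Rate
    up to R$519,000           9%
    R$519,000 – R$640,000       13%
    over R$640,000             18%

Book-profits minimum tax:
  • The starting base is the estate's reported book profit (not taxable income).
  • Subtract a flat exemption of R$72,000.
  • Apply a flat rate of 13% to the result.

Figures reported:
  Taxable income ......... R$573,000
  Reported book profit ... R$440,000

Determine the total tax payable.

Book-profits minimum tax:
  Base (reported book profit): R$440,000
  Less exemption R$72,000 → base R$368,000
  R$368,000 × 13% = R$47,840

Ordinary income tax:
  R$519,000 × 9% = R$46,710
  R$54,000 × 13% = R$7,020
  → R$53,730

R$53,730 > R$47,840, so the ordinary income tax governs.

R$53,730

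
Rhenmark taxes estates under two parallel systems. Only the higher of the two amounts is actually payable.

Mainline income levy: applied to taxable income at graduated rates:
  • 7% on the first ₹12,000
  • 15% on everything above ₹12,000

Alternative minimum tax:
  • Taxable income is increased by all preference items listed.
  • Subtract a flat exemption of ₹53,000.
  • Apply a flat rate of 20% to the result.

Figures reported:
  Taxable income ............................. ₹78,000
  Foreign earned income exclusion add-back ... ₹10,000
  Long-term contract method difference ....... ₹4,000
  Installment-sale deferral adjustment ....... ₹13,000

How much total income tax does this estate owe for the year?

Alternative minimum tax:
  Adjusted income: ₹78,000 + ₹10,000 + ₹4,000 + ₹13,000 = ₹105,000
  Less exemption ₹53,000 → base ₹52,000
  ₹52,000 × 20% = ₹10,400

Mainline income levy:
  ₹12,000 × 7% = ₹840
  ₹66,000 × 15% = ₹9,900
  → ₹10,740

₹10,740 > ₹10,400, so the mainline income levy governs.

₹10,740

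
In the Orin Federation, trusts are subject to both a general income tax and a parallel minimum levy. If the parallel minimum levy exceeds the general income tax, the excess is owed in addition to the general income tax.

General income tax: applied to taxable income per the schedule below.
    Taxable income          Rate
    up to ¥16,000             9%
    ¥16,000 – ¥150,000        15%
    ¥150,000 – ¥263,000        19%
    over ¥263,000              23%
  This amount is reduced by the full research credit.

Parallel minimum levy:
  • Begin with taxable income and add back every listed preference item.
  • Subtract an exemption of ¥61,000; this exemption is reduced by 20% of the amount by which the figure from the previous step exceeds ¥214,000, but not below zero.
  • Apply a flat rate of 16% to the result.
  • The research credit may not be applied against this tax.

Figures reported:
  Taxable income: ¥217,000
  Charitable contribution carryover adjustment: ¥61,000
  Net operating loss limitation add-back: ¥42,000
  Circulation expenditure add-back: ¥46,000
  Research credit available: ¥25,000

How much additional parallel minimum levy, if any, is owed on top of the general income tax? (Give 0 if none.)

General income tax:
  ¥16,000 × 9% = ¥1,440
  ¥134,000 × 15% = ¥20,100
  ¥67,000 × 19% = ¥12,730
  → ¥34,270
  Less research credit ¥25,000 → ¥9,270

Parallel minimum levy:
  Adjusted income: ¥217,000 + ¥61,000 + ¥42,000 + ¥46,000 = ¥366,000
  Exemption: ¥61,000 − 20% × (¥366,000 − ¥214,000) = ¥61,000 − ¥30,400 = ¥30,600
  Base: ¥366,000 − ¥30,600 = ¥335,400
  ¥335,400 × 16% = ¥53,664

Excess of parallel minimum levy over general income tax: ¥53,664 − ¥9,270 = ¥44,394.

¥44,394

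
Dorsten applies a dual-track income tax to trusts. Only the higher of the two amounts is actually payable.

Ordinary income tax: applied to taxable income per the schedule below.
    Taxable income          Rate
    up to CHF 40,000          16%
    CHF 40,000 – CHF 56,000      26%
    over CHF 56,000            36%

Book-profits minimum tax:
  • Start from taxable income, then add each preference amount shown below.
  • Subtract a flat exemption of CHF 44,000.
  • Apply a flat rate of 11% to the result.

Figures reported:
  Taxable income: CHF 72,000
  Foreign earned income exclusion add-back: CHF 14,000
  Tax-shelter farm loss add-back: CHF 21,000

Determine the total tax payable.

CHF 16,320

Ordinary income tax:
  CHF 40,000 × 16% = CHF 6,400
  CHF 16,000 × 26% = CHF 4,160
  CHF 16,000 × 36% = CHF 5,760
  → CHF 16,320

Book-profits minimum tax:
  Adjusted income: CHF 72,000 + CHF 14,000 + CHF 21,000 = CHF 107,000
  Less exemption CHF 44,000 → base CHF 63,000
  CHF 63,000 × 11% = CHF 6,930

CHF 16,320 > CHF 6,930, so the ordinary income tax governs.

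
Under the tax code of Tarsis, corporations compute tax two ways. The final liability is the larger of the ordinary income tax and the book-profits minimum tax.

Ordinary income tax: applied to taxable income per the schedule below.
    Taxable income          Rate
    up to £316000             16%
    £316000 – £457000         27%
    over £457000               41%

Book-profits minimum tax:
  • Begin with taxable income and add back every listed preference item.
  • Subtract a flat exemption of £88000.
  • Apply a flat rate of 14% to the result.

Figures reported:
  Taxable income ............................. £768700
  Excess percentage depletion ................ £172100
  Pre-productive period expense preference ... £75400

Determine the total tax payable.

£216427

Ordinary income tax:
  £316000 × 16% = £50560
  £141000 × 27% = £38070
  £311700 × 41% = £127797
  → £216427

Book-profits minimum tax:
  Adjusted income: £768700 + £172100 + £75400 = £1016200
  Less exemption £88000 → base £928200
  £928200 × 14% = £129948

£216427 > £129948, so the ordinary income tax governs.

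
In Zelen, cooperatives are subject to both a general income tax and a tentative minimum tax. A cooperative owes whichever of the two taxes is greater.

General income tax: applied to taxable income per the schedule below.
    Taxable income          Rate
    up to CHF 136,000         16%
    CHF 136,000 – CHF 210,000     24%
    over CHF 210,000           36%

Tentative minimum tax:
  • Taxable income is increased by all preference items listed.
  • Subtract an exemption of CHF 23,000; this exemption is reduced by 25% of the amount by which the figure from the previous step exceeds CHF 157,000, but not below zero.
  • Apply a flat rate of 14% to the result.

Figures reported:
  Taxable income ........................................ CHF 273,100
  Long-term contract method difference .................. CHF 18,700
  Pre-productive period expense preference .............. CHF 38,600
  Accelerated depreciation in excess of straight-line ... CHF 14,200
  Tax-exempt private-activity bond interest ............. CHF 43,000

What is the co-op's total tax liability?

General income tax:
  CHF 136,000 × 16% = CHF 21,760
  CHF 74,000 × 24% = CHF 17,760
  CHF 63,100 × 36% = CHF 22,716
  → CHF 62,236

Tentative minimum tax:
  Adjusted income: CHF 273,100 + CHF 18,700 + CHF 38,600 + CHF 14,200 + CHF 43,000 = CHF 387,600
  Exemption: 25% × (CHF 387,600 − CHF 157,000) = CHF 57,650 ≥ CHF 23,000, so the exemption is fully phased out
  Base: CHF 387,600 − CHF 0 = CHF 387,600
  CHF 387,600 × 14% = CHF 54,264

CHF 62,236 > CHF 54,264, so the general income tax governs.

CHF 62,236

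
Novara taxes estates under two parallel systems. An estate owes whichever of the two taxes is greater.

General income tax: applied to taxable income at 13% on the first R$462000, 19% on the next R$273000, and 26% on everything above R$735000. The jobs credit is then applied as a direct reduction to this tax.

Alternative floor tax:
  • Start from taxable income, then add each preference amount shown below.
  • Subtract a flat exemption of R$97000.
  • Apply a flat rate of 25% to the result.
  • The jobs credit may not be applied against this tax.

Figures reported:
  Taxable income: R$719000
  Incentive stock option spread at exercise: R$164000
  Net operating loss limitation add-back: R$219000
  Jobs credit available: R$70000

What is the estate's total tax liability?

R$251250

General income tax:
  R$462000 × 13% = R$60060
  R$257000 × 19% = R$48830
  → R$108890
  Less jobs credit R$70000 → R$38890

Alternative floor tax:
  Adjusted income: R$719000 + R$164000 + R$219000 = R$1102000
  Less exemption R$97000 → base R$1005000
  R$1005000 × 25% = R$251250

R$251250 > R$38890, so the alternative floor tax is the binding amount.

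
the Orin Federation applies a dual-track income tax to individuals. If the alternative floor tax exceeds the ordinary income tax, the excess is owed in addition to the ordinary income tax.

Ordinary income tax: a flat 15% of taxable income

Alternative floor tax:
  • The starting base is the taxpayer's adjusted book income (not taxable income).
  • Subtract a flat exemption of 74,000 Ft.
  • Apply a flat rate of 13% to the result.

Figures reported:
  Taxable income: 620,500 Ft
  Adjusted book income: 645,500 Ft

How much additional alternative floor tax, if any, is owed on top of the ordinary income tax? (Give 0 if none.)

0 Ft

Ordinary income tax:
  620,500 Ft × 15% = 93,075 Ft

Alternative floor tax:
  Base (adjusted book income): 645,500 Ft
  Less exemption 74,000 Ft → base 571,500 Ft
  571,500 Ft × 13% = 74,295 Ft

74,295 Ft ≤ 93,075 Ft, so no add-on is due.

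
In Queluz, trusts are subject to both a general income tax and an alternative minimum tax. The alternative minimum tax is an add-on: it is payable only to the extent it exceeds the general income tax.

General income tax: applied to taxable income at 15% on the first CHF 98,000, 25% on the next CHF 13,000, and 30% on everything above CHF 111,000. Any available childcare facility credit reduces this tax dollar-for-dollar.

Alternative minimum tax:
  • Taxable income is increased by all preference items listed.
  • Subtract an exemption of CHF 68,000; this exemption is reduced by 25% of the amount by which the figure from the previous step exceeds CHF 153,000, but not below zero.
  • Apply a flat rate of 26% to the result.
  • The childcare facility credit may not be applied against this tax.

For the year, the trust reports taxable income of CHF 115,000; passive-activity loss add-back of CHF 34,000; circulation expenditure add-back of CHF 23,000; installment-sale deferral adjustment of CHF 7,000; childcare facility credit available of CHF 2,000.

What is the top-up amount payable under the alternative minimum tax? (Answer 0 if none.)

Alternative minimum tax:
  Adjusted income: CHF 115,000 + CHF 34,000 + CHF 23,000 + CHF 7,000 = CHF 179,000
  Exemption: CHF 68,000 − 25% × (CHF 179,000 − CHF 153,000) = CHF 68,000 − CHF 6,500 = CHF 61,500
  Base: CHF 179,000 − CHF 61,500 = CHF 117,500
  CHF 117,500 × 26% = CHF 30,550

General income tax:
  CHF 98,000 × 15% = CHF 14,700
  CHF 13,000 × 25% = CHF 3,250
  CHF 4,000 × 30% = CHF 1,200
  → CHF 19,150
  Less childcare facility credit CHF 2,000 → CHF 17,150

Excess of alternative minimum tax over general income tax: CHF 30,550 − CHF 17,150 = CHF 13,400.

CHF 13,400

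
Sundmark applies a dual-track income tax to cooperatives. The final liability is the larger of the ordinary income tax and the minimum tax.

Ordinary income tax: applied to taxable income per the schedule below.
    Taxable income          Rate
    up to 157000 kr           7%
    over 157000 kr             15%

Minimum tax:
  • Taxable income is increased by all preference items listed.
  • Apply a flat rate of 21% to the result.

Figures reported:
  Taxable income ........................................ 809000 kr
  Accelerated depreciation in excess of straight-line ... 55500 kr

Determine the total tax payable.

181545 kr

Ordinary income tax:
  157000 kr × 7% = 10990 kr
  652000 kr × 15% = 97800 kr
  → 108790 kr

Minimum tax:
  Adjusted income: 809000 kr + 55500 kr = 864500 kr
  864500 kr × 21% = 181545 kr

181545 kr > 108790 kr, so the minimum tax is the binding amount.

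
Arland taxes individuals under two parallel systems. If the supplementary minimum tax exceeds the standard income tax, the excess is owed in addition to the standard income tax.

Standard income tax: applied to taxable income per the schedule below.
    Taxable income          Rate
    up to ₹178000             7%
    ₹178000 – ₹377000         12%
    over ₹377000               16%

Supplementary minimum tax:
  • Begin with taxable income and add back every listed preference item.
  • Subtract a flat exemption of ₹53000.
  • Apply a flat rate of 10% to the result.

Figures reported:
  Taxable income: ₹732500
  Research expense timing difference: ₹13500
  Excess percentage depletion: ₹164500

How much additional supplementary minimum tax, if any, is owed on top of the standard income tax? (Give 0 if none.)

₹0

Supplementary minimum tax:
  Adjusted income: ₹732500 + ₹13500 + ₹164500 = ₹910500
  Less exemption ₹53000 → base ₹857500
  ₹857500 × 10% = ₹85750

Standard income tax:
  ₹178000 × 7% = ₹12460
  ₹199000 × 12% = ₹23880
  ₹355500 × 16% = ₹56880
  → ₹93220

₹85750 ≤ ₹93220, so no add-on is due.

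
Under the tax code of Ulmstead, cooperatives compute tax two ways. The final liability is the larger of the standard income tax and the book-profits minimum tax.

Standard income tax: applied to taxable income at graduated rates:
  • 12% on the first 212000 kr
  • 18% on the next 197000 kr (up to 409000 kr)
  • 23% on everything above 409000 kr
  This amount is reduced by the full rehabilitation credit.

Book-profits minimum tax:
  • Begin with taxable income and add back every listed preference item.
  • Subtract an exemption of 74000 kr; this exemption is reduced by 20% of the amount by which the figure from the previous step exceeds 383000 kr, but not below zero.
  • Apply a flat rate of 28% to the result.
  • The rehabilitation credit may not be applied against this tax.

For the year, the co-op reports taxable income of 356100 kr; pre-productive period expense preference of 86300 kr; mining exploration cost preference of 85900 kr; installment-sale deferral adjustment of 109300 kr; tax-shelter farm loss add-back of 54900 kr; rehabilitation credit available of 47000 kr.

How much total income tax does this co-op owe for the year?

190512 kr

Book-profits minimum tax:
  Adjusted income: 356100 kr + 86300 kr + 85900 kr + 109300 kr + 54900 kr = 692500 kr
  Exemption: 74000 kr − 20% × (692500 kr − 383000 kr) = 74000 kr − 61900 kr = 12100 kr
  Base: 692500 kr − 12100 kr = 680400 kr
  680400 kr × 28% = 190512 kr

Standard income tax:
  212000 kr × 12% = 25440 kr
  144100 kr × 18% = 25938 kr
  → 51378 kr
  Less rehabilitation credit 47000 kr → 4378 kr

190512 kr > 4378 kr, so the book-profits minimum tax is the binding amount.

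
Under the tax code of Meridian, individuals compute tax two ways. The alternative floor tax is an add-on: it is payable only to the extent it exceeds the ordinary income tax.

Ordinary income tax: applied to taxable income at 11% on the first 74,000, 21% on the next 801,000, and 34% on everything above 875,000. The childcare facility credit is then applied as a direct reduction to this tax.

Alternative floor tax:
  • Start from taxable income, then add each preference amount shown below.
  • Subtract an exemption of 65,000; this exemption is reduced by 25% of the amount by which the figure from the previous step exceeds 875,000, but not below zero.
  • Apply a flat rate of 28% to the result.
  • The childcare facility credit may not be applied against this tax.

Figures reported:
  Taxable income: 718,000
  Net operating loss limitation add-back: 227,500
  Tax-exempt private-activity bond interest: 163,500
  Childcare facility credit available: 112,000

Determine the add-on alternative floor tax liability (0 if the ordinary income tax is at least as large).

Alternative floor tax:
  Adjusted income: 718,000 + 227,500 + 163,500 = 1,109,000
  Exemption: 65,000 − 25% × (1,109,000 − 875,000) = 65,000 − 58,500 = 6,500
  Base: 1,109,000 − 6,500 = 1,102,500
  1,102,500 × 28% = 308,700

Ordinary income tax:
  74,000 × 11% = 8,140
  644,000 × 21% = 135,240
  → 143,380
  Less childcare facility credit 112,000 → 31,380

Excess of alternative floor tax over ordinary income tax: 308,700 − 31,380 = 277,320.

277,320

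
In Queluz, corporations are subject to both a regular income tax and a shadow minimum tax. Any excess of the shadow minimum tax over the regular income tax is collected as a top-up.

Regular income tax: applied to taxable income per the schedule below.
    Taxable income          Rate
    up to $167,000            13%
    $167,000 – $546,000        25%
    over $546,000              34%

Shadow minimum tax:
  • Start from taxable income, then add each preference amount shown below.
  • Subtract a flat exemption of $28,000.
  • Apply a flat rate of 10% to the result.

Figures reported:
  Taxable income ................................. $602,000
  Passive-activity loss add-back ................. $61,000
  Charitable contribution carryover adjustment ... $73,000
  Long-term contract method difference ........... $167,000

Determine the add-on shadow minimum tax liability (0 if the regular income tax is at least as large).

Regular income tax:
  $167,000 × 13% = $21,710
  $379,000 × 25% = $94,750
  $56,000 × 34% = $19,040
  → $135,500

Shadow minimum tax:
  Adjusted income: $602,000 + $61,000 + $73,000 + $167,000 = $903,000
  Less exemption $28,000 → base $875,000
  $875,000 × 10% = $87,500

$87,500 ≤ $135,500, so no add-on is due.

$0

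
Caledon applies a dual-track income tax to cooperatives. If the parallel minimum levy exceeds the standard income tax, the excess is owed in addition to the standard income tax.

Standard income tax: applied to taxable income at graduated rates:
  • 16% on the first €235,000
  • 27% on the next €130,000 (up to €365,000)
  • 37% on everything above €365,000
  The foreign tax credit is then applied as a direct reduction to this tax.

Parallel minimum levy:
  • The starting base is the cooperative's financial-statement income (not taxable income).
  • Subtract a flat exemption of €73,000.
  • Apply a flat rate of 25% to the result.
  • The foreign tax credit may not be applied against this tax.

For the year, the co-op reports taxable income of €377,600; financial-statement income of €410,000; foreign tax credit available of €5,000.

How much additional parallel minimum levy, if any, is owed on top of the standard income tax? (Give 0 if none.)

Standard income tax:
  €235,000 × 16% = €37,600
  €130,000 × 27% = €35,100
  €12,600 × 37% = €4,662
  → €77,362
  Less foreign tax credit €5,000 → €72,362

Parallel minimum levy:
  Base (financial-statement income): €410,000
  Less exemption €73,000 → base €337,000
  €337,000 × 25% = €84,250

Excess of parallel minimum levy over standard income tax: €84,250 − €72,362 = €11,888.

€11,888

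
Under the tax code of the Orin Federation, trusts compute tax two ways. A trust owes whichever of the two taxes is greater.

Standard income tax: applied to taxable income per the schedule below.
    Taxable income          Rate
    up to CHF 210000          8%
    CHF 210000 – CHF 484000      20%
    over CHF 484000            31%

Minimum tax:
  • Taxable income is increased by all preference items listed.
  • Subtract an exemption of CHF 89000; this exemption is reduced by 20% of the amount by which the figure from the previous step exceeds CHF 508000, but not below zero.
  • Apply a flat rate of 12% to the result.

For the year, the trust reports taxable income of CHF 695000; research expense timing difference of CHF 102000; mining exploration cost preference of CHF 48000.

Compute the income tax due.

CHF 137010

Minimum tax:
  Adjusted income: CHF 695000 + CHF 102000 + CHF 48000 = CHF 845000
  Exemption: CHF 89000 − 20% × (CHF 845000 − CHF 508000) = CHF 89000 − CHF 67400 = CHF 21600
  Base: CHF 845000 − CHF 21600 = CHF 823400
  CHF 823400 × 12% = CHF 98808

Standard income tax:
  CHF 210000 × 8% = CHF 16800
  CHF 274000 × 20% = CHF 54800
  CHF 211000 × 31% = CHF 65410
  → CHF 137010

CHF 137010 > CHF 98808, so the standard income tax governs.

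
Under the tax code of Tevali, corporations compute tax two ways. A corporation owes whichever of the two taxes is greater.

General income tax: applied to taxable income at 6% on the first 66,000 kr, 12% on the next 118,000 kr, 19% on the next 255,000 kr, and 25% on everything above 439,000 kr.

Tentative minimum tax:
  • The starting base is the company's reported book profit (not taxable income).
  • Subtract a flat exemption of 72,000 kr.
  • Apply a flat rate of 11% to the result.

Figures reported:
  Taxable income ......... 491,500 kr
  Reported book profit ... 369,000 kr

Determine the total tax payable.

Tentative minimum tax:
  Base (reported book profit): 369,000 kr
  Less exemption 72,000 kr → base 297,000 kr
  297,000 kr × 11% = 32,670 kr

General income tax:
  66,000 kr × 6% = 3,960 kr
  118,000 kr × 12% = 14,160 kr
  255,000 kr × 19% = 48,450 kr
  52,500 kr × 25% = 13,125 kr
  → 79,695 kr

79,695 kr > 32,670 kr, so the general income tax governs.

79,695 kr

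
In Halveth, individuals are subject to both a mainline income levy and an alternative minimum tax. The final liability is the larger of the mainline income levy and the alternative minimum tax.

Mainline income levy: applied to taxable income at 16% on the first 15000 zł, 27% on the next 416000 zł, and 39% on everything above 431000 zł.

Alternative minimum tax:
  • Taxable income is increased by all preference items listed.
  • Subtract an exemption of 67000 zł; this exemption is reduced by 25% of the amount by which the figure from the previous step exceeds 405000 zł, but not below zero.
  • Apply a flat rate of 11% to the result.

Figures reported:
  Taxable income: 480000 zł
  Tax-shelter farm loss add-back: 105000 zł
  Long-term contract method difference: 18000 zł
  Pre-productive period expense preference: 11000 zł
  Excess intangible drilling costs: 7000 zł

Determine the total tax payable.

Alternative minimum tax:
  Adjusted income: 480000 zł + 105000 zł + 18000 zł + 11000 zł + 7000 zł = 621000 zł
  Exemption: 67000 zł − 25% × (621000 zł − 405000 zł) = 67000 zł − 54000 zł = 13000 zł
  Base: 621000 zł − 13000 zł = 608000 zł
  608000 zł × 11% = 66880 zł

Mainline income levy:
  15000 zł × 16% = 2400 zł
  416000 zł × 27% = 112320 zł
  49000 zł × 39% = 19110 zł
  → 133830 zł

133830 zł > 66880 zł, so the mainline income levy governs.

133830 zł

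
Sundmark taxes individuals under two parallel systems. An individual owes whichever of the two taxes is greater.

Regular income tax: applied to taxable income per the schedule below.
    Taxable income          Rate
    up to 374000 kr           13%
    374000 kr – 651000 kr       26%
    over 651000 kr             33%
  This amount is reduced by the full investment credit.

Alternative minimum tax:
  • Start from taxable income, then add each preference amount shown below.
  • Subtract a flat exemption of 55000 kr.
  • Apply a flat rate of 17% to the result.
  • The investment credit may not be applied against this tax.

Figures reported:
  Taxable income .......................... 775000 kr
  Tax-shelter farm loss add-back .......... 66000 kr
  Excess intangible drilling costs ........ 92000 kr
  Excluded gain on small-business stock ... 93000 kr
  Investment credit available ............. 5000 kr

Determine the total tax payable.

Regular income tax:
  374000 kr × 13% = 48620 kr
  277000 kr × 26% = 72020 kr
  124000 kr × 33% = 40920 kr
  → 161560 kr
  Less investment credit 5000 kr → 156560 kr

Alternative minimum tax:
  Adjusted income: 775000 kr + 66000 kr + 92000 kr + 93000 kr = 1026000 kr
  Less exemption 55000 kr → base 971000 kr
  971000 kr × 17% = 165070 kr

165070 kr > 156560 kr, so the alternative minimum tax is the binding amount.

165070 kr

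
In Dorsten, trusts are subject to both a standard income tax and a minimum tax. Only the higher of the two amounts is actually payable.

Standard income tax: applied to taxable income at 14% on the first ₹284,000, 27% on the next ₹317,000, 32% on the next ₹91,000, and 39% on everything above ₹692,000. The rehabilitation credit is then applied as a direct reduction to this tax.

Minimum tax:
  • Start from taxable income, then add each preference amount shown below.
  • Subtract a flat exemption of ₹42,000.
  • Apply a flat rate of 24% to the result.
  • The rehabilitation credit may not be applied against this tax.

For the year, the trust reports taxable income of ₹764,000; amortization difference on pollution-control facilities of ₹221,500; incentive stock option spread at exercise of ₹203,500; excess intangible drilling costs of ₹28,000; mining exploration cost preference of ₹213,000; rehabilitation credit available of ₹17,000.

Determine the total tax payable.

₹333,120

Standard income tax:
  ₹284,000 × 14% = ₹39,760
  ₹317,000 × 27% = ₹85,590
  ₹91,000 × 32% = ₹29,120
  ₹72,000 × 39% = ₹28,080
  → ₹182,550
  Less rehabilitation credit ₹17,000 → ₹165,550

Minimum tax:
  Adjusted income: ₹764,000 + ₹221,500 + ₹203,500 + ₹28,000 + ₹213,000 = ₹1,430,000
  Less exemption ₹42,000 → base ₹1,388,000
  ₹1,388,000 × 24% = ₹333,120

₹333,120 > ₹165,550, so the minimum tax is the binding amount.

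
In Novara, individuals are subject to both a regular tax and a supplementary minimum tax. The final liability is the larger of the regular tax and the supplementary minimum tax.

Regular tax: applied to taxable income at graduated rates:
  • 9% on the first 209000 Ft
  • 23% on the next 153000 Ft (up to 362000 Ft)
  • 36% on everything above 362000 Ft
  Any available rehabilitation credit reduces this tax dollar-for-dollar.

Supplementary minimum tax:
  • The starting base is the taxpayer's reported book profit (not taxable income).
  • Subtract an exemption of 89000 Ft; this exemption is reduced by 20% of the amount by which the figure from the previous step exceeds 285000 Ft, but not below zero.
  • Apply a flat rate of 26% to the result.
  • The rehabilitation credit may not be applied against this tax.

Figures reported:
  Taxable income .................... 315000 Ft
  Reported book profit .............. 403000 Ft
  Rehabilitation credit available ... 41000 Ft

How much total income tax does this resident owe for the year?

Regular tax:
  209000 Ft × 9% = 18810 Ft
  106000 Ft × 23% = 24380 Ft
  → 43190 Ft
  Less rehabilitation credit 41000 Ft → 2190 Ft

Supplementary minimum tax:
  Base (reported book profit): 403000 Ft
  Exemption: 89000 Ft − 20% × (403000 Ft − 285000 Ft) = 89000 Ft − 23600 Ft = 65400 Ft
  Base: 403000 Ft − 65400 Ft = 337600 Ft
  337600 Ft × 26% = 87776 Ft

87776 Ft > 2190 Ft, so the supplementary minimum tax is the binding amount.

87776 Ft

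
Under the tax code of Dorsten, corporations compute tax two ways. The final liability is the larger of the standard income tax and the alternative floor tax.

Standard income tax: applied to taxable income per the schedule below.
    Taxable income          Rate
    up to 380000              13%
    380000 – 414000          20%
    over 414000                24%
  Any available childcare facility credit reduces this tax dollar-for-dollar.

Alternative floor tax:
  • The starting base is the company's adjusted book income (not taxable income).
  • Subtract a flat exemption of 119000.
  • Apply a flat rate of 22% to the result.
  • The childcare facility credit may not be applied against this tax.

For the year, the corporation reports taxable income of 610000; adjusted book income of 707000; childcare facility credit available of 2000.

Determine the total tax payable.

129360

Alternative floor tax:
  Base (adjusted book income): 707000
  Less exemption 119000 → base 588000
  588000 × 22% = 129360

Standard income tax:
  380000 × 13% = 49400
  34000 × 20% = 6800
  196000 × 24% = 47040
  → 103240
  Less childcare facility credit 2000 → 101240

129360 > 101240, so the alternative floor tax is the binding amount.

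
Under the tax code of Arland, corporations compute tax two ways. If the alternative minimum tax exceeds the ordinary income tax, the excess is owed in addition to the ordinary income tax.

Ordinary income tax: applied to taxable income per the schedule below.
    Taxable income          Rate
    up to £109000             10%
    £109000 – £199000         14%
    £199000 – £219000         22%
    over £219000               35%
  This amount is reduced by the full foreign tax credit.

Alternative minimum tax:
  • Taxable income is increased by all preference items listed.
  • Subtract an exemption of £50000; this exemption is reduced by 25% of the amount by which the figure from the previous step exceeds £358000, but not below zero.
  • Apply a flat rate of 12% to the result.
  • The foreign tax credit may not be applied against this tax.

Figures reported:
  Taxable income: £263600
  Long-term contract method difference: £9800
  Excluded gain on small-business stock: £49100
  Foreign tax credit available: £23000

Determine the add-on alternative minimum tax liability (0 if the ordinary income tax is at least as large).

Ordinary income tax:
  £109000 × 10% = £10900
  £90000 × 14% = £12600
  £20000 × 22% = £4400
  £44600 × 35% = £15610
  → £43510
  Less foreign tax credit £23000 → £20510

Alternative minimum tax:
  Adjusted income: £263600 + £9800 + £49100 = £322500
  Exemption: £322500 ≤ £358000, so full £50000 applies
  Base: £322500 − £50000 = £272500
  £272500 × 12% = £32700

Excess of alternative minimum tax over ordinary income tax: £32700 − £20510 = £12190.

£12190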